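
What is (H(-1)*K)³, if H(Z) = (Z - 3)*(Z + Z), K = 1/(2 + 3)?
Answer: 512/125 ≈ 4.0960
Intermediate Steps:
K = ⅕ (K = 1/5 = ⅕ ≈ 0.20000)
H(Z) = 2*Z*(-3 + Z) (H(Z) = (-3 + Z)*(2*Z) = 2*Z*(-3 + Z))
(H(-1)*K)³ = ((2*(-1)*(-3 - 1))*(⅕))³ = ((2*(-1)*(-4))*(⅕))³ = (8*(⅕))³ = (8/5)³ = 512/125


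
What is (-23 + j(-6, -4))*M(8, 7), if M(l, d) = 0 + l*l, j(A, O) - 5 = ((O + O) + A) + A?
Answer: -2432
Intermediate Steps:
j(A, O) = 5 + 2*A + 2*O (j(A, O) = 5 + (((O + O) + A) + A) = 5 + ((2*O + A) + A) = 5 + ((A + 2*O) + A) = 5 + (2*A + 2*O) = 5 + 2*A + 2*O)
M(l, d) = l² (M(l, d) = 0 + l² = l²)
(-23 + j(-6, -4))*M(8, 7) = (-23 + (5 + 2*(-6) + 2*(-4)))*8² = (-23 + (5 - 12 - 8))*64 = (-23 - 15)*64 = -38*64 = -2432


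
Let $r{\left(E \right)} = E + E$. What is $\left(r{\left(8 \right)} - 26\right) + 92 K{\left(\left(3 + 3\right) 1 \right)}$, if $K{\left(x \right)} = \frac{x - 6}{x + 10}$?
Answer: $-10$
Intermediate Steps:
$r{\left(E \right)} = 2 E$
$K{\left(x \right)} = \frac{-6 + x}{10 + x}$
$\left(r{\left(8 \right)} - 26\right) + 92 K{\left(\left(3 + 3\right) 1 \right)} = \left(2 \cdot 8 - 26\right) + 92 \frac{-6 + \left(3 + 3\right) 1}{10 + \left(3 + 3\right) 1} = \left(16 - 26\right) + 92 \frac{-6 + 6 \cdot 1}{10 + 6 \cdot 1} = -10 + 92 \frac{-6 + 6}{10 + 6} = -10 + 92 \cdot \frac{1}{16} \cdot 0 = -10 + 92 \cdot 0 = -10 + 0 = -10$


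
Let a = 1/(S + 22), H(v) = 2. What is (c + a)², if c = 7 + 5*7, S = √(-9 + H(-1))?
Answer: (-843277*I + 77700*√7)/(-477*I + 44*√7) ≈ 1767.8 - 0.45312*I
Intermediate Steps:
S = I*√7 (S = √(-9 + 2) = √(-7) = I*√7 ≈ 2.6458*I)
c = 42 (c = 7 + 35 = 42)
a = 1/(22 + I*√7) (a = 1/(I*√7 + 22) = 1/(22 + I*√7) ≈ 0.044807 - 0.0053885*I)
(c + a)² = (42 + (22/491 - I*√7/491))² = (20644/491 - I*√7/491)²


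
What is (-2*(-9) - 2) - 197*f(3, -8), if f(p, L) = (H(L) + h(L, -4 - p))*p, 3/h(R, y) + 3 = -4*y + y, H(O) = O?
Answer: 9291/2 ≈ 4645.5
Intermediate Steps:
h(R, y) = 3/(-3 - 3*y) (h(R, y) = 3/(-3 + (-4*y + y)) = 3/(-3 - 3*y))
f(p, L) = p*(L - 1/(-3 - p)) (f(p, L) = (L - 1/(1 + (-4 - p)))*p = (L - 1/(-3 - p))*p = p*(L - 1/(-3 - p)))
(-2*(-9) - 2) - 197*f(3, -8) = (-2*(-9) - 2) - 591*(1 - 8*(3 + 3))/(3 + 3) = (18 - 2) - 591*(1 - 8*6)/6 = 16 - 591*(1 - 48)/6 = 16 - 591*(-47)/6 = 16 - 197*(-47/2) = 16 + 9259/2 = 9291/2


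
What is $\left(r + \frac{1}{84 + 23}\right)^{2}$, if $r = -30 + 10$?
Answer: $\frac{4575321}{11449} \approx 399.63$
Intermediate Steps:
$r = -20$
$\left(r + \frac{1}{84 + 23}\right)^{2} = \left(-20 + \frac{1}{84 + 23}\right)^{2} = \left(-20 + \frac{1}{107}\right)^{2} = \left(- \frac{2139}{107}\right)^{2} = \frac{4575321}{11449}$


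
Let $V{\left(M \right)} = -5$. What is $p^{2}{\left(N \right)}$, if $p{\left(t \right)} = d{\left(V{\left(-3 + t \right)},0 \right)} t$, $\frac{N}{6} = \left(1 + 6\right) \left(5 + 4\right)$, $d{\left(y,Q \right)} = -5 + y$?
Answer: $14288400$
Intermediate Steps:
$N = 378$ ($N = 6 \left(1 + 6\right) \left(5 + 4\right) = 6 \cdot 7 \cdot 9 = 6 \cdot 63 = 378$)
$p{\left(t \right)} = - 10 t$ ($p{\left(t \right)} = \left(-5 - 5\right) t = - 10 t$)
$p^{2}{\left(N \right)} = \left(\left(-10\right) 378\right)^{2} = \left(-3780\right)^{2} = 14288400$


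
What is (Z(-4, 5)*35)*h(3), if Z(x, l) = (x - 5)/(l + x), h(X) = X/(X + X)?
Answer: -315/2 ≈ -157.50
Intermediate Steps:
h(X) = ½ (h(X) = X/((2*X)) = (1/(2*X))*X = ½)
Z(x, l) = (-5 + x)/(l + x)
(Z(-4, 5)*35)*h(3) = (((-5 - 4)/(5 - 4))*35)*(½) = ((-9/1)*35)*(½) = ((1*(-9))*35)*(½) = -9*35*(½) = -315*½ = -315/2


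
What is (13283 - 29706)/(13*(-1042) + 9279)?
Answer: 16423/4267 ≈ 3.8488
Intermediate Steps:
(13283 - 29706)/(13*(-1042) + 9279) = -16423/(-13546 + 9279) = -16423/(-4267) = -16423*(-1/4267) = 16423/4267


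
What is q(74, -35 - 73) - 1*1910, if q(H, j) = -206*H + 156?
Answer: -16998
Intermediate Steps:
q(H, j) = 156 - 206*H
q(74, -35 - 73) - 1*1910 = (156 - 206*74) - 1*1910 = (156 - 15244) - 1910 = -15088 - 1910 = -16998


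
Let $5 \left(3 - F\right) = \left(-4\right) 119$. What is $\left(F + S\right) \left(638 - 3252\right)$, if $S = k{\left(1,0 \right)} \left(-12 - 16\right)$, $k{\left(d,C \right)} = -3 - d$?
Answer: $- \frac{2747314}{5} \approx -5.4946 \cdot 10^{5}$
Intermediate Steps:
$F = \frac{491}{5}$ ($F = 3 - \frac{\left(-4\right) 119}{5} = 3 - - \frac{476}{5} = 3 + \frac{476}{5} = \frac{491}{5} \approx 98.2$)
$S = 112$ ($S = \left(-3 - 1\right) \left(-12 - 16\right) = \left(-3 - 1\right) \left(-28\right) = \left(-4\right) \left(-28\right) = 112$)
$\left(F + S\right) \left(638 - 3252\right) = \left(\frac{491}{5} + 112\right) \left(638 - 3252\right) = \frac{1051}{5} \left(-2614\right) = - \frac{2747314}{5}$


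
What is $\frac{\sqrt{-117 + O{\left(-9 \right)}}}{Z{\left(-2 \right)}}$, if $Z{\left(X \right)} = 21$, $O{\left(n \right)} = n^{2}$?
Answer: $\frac{2 i}{7} \approx 0.28571 i$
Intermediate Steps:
$\frac{\sqrt{-117 + O{\left(-9 \right)}}}{Z{\left(-2 \right)}} = \frac{\sqrt{-117 + \left(-9\right)^{2}}}{21} = \sqrt{-117 + 81} \cdot \frac{1}{21} = \sqrt{-36} \cdot \frac{1}{21} = 6 i \frac{1}{21} = \frac{2 i}{7}$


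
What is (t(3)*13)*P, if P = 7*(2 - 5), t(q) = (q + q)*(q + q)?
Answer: -9828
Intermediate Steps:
t(q) = 4*q² (t(q) = (2*q)*(2*q) = 4*q²)
P = -21 (P = 7*(-3) = -21)
(t(3)*13)*P = ((4*3²)*13)*(-21) = ((4*9)*13)*(-21) = (36*13)*(-21) = 468*(-21) = -9828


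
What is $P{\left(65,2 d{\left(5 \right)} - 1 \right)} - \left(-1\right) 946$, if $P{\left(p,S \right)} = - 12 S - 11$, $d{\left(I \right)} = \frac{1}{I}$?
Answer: $\frac{4711}{5} \approx 942.2$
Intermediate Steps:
$P{\left(p,S \right)} = -11 - 12 S$
$P{\left(65,2 d{\left(5 \right)} - 1 \right)} - \left(-1\right) 946 = \left(-11 - 12 \left(\frac{2}{5} - 1\right)\right) - \left(-1\right) 946 = \left(-11 - 12 \left(2 \cdot \frac{1}{5} + \left(-5 + 4\right)\right)\right) - -946 = \left(-11 - 12 \left(\frac{2}{5} - 1\right)\right) + 946 = \left(-11 - - \frac{36}{5}\right) + 946 = \left(-11 + \frac{36}{5}\right) + 946 = - \frac{19}{5} + 946 = \frac{4711}{5}$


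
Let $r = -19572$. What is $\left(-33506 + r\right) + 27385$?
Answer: $-25693$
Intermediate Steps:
$\left(-33506 + r\right) + 27385 = \left(-33506 - 19572\right) + 27385 = -53078 + 27385 = -25693$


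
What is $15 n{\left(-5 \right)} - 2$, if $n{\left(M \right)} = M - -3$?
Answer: $-32$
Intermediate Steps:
$n{\left(M \right)} = 3 + M$ ($n{\left(M \right)} = M + 3 = 3 + M$)
$15 n{\left(-5 \right)} - 2 = 15 \left(3 - 5\right) - 2 = 15 \left(-2\right) - 2 = -30 - 2 = -32$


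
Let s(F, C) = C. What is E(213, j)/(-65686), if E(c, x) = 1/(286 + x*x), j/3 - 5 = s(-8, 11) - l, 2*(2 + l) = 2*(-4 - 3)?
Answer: -1/388269946 ≈ -2.5755e-9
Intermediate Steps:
l = -9 (l = -2 + (2*(-4 - 3))/2 = -2 + (2*(-7))/2 = -2 + (1/2)*(-14) = -2 - 7 = -9)
j = 75 (j = 15 + 3*(11 - 1*(-9)) = 15 + 3*(11 + 9) = 15 + 3*20 = 15 + 60 = 75)
E(c, x) = 1/(286 + x**2)
E(213, j)/(-65686) = 1/((286 + 75**2)*(-65686)) = -1/65686/(286 + 5625) = -1/65686/5911 = (1/5911)*(-1/65686) = -1/388269946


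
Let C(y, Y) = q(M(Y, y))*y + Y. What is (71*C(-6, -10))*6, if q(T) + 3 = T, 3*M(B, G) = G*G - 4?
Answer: -23856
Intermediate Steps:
M(B, G) = -4/3 + G**2/3 (M(B, G) = (G*G - 4)/3 = (G**2 - 4)/3 = (-4 + G**2)/3 = -4/3 + G**2/3)
q(T) = -3 + T
C(y, Y) = Y + y*(-13/3 + y**2/3) (C(y, Y) = (-3 + (-4/3 + y**2/3))*y + Y = (-13/3 + y**2/3)*y + Y = y*(-13/3 + y**2/3) + Y = Y + y*(-13/3 + y**2/3))
(71*C(-6, -10))*6 = (71*(-10 + (1/3)*(-6)*(-13 + (-6)**2)))*6 = (71*(-10 + (1/3)*(-6)*(-13 + 36)))*6 = (71*(-10 + (1/3)*(-6)*23))*6 = (71*(-10 - 46))*6 = (71*(-56))*6 = -3976*6 = -23856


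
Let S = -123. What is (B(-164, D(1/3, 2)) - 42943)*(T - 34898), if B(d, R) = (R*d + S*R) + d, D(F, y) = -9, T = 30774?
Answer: 167120976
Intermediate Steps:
B(d, R) = d - 123*R + R*d (B(d, R) = (R*d - 123*R) + d = (-123*R + R*d) + d = d - 123*R + R*d)
(B(-164, D(1/3, 2)) - 42943)*(T - 34898) = ((-164 - 123*(-9) - 9*(-164)) - 42943)*(30774 - 34898) = ((-164 + 1107 + 1476) - 42943)*(-4124) = (2419 - 42943)*(-4124) = -40524*(-4124) = 167120976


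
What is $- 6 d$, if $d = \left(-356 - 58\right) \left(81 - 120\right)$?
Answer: $-96876$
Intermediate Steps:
$d = 16146$ ($d = \left(-414\right) \left(-39\right) = 16146$)
$- 6 d = \left(-6\right) 16146 = -96876$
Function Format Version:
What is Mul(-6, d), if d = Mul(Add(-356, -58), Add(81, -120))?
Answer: -96876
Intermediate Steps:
d = 16146 (d = Mul(-414, -39) = 16146)
Mul(-6, d) = Mul(-6, 16146) = -96876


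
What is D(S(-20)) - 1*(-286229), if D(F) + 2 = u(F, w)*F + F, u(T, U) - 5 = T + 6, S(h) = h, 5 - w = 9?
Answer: 286387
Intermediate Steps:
w = -4 (w = 5 - 1*9 = 5 - 9 = -4)
u(T, U) = 11 + T (u(T, U) = 5 + (T + 6) = 5 + (6 + T) = 11 + T)
D(F) = -2 + F + F*(11 + F) (D(F) = -2 + ((11 + F)*F + F) = -2 + (F*(11 + F) + F) = -2 + (F + F*(11 + F)) = -2 + F + F*(11 + F))
D(S(-20)) - 1*(-286229) = (-2 - 20 - 20*(11 - 20)) - 1*(-286229) = (-2 - 20 - 20*(-9)) + 286229 = (-2 - 20 + 180) + 286229 = 158 + 286229 = 286387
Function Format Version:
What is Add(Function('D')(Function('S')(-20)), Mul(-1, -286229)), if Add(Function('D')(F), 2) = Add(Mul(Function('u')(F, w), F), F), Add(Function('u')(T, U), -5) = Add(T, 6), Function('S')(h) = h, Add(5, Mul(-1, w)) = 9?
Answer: 286387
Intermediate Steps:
w = -4 (w = Add(5, Mul(-1, 9)) = Add(5, -9) = -4)
Function('u')(T, U) = Add(11, T) (Function('u')(T, U) = Add(5, Add(T, 6)) = Add(5, Add(6, T)) = Add(11, T))
Function('D')(F) = Add(-2, F, Mul(F, Add(11, F))) (Function('D')(F) = Add(-2, Add(Mul(Add(11, F), F), F)) = Add(-2, Add(Mul(F, Add(11, F)), F)) = Add(-2, Add(F, Mul(F, Add(11, F)))) = Add(-2, F, Mul(F, Add(11, F))))
Add(Function('D')(Function('S')(-20)), Mul(-1, -286229)) = Add(Add(-2, -20, Mul(-20, Add(11, -20))), Mul(-1, -286229)) = Add(Add(-2, -20, Mul(-20, -9)), 286229) = Add(Add(-2, -20, 180), 286229) = Add(158, 286229) = 286387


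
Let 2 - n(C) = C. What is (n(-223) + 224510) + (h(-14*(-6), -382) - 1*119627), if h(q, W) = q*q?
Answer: 112164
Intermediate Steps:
n(C) = 2 - C
h(q, W) = q²
(n(-223) + 224510) + (h(-14*(-6), -382) - 1*119627) = ((2 - 1*(-223)) + 224510) + ((-14*(-6))² - 1*119627) = ((2 + 223) + 224510) + (84² - 119627) = (225 + 224510) + (7056 - 119627) = 224735 - 112571 = 112164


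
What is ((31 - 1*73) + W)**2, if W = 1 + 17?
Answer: 576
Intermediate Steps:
W = 18
((31 - 1*73) + W)**2 = ((31 - 1*73) + 18)**2 = ((31 - 73) + 18)**2 = (-42 + 18)**2 = (-24)**2 = 576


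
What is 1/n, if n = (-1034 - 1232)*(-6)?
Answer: 1/13596 ≈ 7.3551e-5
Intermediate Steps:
n = 13596 (n = -2266*(-6) = 13596)
1/n = 1/13596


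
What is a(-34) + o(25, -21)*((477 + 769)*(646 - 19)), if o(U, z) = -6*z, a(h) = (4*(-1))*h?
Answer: 98436628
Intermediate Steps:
a(h) = -4*h
a(-34) + o(25, -21)*((477 + 769)*(646 - 19)) = -4*(-34) + (-6*(-21))*((477 + 769)*(646 - 19)) = 136 + 126*(1246*627) = 136 + 126*781242 = 136 + 98436492 = 98436628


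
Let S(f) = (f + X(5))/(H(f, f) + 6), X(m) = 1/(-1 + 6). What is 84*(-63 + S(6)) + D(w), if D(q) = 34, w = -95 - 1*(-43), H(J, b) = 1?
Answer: -25918/5 ≈ -5183.6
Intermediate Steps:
X(m) = ⅕ (X(m) = 1/5 = ⅕)
w = -52 (w = -95 + 43 = -52)
S(f) = 1/35 + f/7 (S(f) = (f + ⅕)/(1 + 6) = (⅕ + f)/7 = (⅕ + f)*(⅐) = 1/35 + f/7)
84*(-63 + S(6)) + D(w) = 84*(-63 + (1/35 + (⅐)*6)) + 34 = 84*(-63 + (1/35 + 6/7)) + 34 = 84*(-63 + 31/35) + 34 = 84*(-2174/35) + 34 = -26088/5 + 34 = -25918/5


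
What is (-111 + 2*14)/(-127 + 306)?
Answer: -83/179 ≈ -0.46369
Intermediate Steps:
(-111 + 2*14)/(-127 + 306) = (-111 + 28)/179 = -83*1/179 = -83/179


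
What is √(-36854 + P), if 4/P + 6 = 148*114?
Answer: 2*I*√72802505965/2811 ≈ 191.97*I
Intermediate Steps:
P = 2/8433 (P = 4/(-6 + 148*114) = 4/(-6 + 16872) = 4/16866 = 4*(1/16866) = 2/8433 ≈ 0.00023716)
√(-36854 + P) = √(-36854 + 2/8433) = √(-310789780/8433) = 2*I*√72802505965/2811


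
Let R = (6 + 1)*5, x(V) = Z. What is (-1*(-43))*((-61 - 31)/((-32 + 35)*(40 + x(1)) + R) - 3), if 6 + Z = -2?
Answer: -20855/131 ≈ -159.20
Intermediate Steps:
Z = -8 (Z = -6 - 2 = -8)
x(V) = -8
R = 35 (R = 7*5 = 35)
(-1*(-43))*((-61 - 31)/((-32 + 35)*(40 + x(1)) + R) - 3) = (-1*(-43))*((-61 - 31)/((-32 + 35)*(40 - 8) + 35) - 3) = 43*(-92/(3*32 + 35) - 3) = 43*(-92/(96 + 35) - 3) = 43*(-92/131 - 3) = 43*(-485/131) = -20855/131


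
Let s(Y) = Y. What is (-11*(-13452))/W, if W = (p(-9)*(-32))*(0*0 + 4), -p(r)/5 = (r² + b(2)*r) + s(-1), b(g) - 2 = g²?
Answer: 36993/4160 ≈ 8.8925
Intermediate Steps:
b(g) = 2 + g²
p(r) = 5 - 30*r - 5*r² (p(r) = -5*((r² + (2 + 2²)*r) - 1) = -5*((r² + (2 + 4)*r) - 1) = -5*((r² + 6*r) - 1) = -5*(-1 + r² + 6*r) = 5 - 30*r - 5*r²)
W = 16640 (W = ((5 - 30*(-9) - 5*(-9)²)*(-32))*(0*0 + 4) = ((5 + 270 - 5*81)*(-32))*(0 + 4) = ((5 + 270 - 405)*(-32))*4 = -130*(-32)*4 = 4160*4 = 16640)
(-11*(-13452))/W = -11*(-13452)/16640 = 147972*(1/16640) = 36993/4160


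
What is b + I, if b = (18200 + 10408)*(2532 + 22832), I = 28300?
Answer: 725641612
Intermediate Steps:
b = 725613312 (b = 28608*25364 = 725613312)
b + I = 725613312 + 28300 = 725641612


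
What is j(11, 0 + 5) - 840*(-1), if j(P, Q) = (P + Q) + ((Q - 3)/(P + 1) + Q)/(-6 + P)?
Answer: 25711/30 ≈ 857.03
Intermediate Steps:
j(P, Q) = P + Q + (Q + (-3 + Q)/(1 + P))/(-6 + P) (j(P, Q) = (P + Q) + ((-3 + Q)/(1 + P) + Q)/(-6 + P) = (P + Q) + (Q + (-3 + Q)/(1 + P))/(-6 + P) = P + Q + (Q + (-3 + Q)/(1 + P))/(-6 + P))
j(11, 0 + 5) - 840*(-1) = (3 - 1*11³ + 4*(0 + 5) + 5*11² + 6*11 - 1*(0 + 5)*11² + 4*11*(0 + 5))/(6 - 1*11² + 5*11) - 840*(-1) = (3 - 1*1331 + 4*5 + 5*121 + 66 - 1*5*121 + 4*11*5)/(6 - 1*121 + 55) - 60*(-14) = (3 - 1331 + 20 + 605 + 66 - 605 + 220)/(6 - 121 + 55) + 840 = -1022/(-60) + 840 = -1/60*(-1022) + 840 = 511/30 + 840 = 25711/30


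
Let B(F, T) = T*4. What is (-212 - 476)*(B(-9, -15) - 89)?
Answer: 102512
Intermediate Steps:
B(F, T) = 4*T
(-212 - 476)*(B(-9, -15) - 89) = (-212 - 476)*(4*(-15) - 89) = -688*(-60 - 89) = -688*(-149) = 102512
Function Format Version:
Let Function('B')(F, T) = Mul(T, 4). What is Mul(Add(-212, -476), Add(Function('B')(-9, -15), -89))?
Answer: 102512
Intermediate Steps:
Function('B')(F, T) = Mul(4, T)
Mul(Add(-212, -476), Add(Function('B')(-9, -15), -89)) = Mul(Add(-212, -476), Add(Mul(4, -15), -89)) = Mul(-688, Add(-60, -89)) = Mul(-688, -149) = 102512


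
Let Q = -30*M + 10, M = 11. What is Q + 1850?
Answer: 1530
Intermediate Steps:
Q = -320 (Q = -30*11 + 10 = -330 + 10 = -320)
Q + 1850 = -320 + 1850 = 1530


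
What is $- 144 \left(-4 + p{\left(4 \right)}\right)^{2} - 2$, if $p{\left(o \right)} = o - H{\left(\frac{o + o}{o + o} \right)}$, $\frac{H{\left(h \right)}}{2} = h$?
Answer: $-578$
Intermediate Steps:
$H{\left(h \right)} = 2 h$
$p{\left(o \right)} = -2 + o$ ($p{\left(o \right)} = o - 2 \frac{o + o}{o + o} = o - 2 \frac{2 o}{2 o} = o - 2 \cdot 2 o \frac{1}{2 o} = o - 2 \cdot 1 = o - 2 = -2 + o$)
$- 144 \left(-4 + p{\left(4 \right)}\right)^{2} - 2 = - 144 \left(-4 + \left(-2 + 4\right)\right)^{2} - 2 = - 144 \left(-4 + 2\right)^{2} - 2 = - 144 \left(-2\right)^{2} - 2 = \left(-144\right) 4 - 2 = -576 - 2 = -578$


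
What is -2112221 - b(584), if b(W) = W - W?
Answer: -2112221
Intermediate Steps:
b(W) = 0
-2112221 - b(584) = -2112221 - 1*0 = -2112221 + 0 = -2112221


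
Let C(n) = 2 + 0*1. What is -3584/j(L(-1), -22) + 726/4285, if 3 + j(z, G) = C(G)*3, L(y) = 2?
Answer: -15355262/12855 ≈ -1194.5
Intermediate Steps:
C(n) = 2 (C(n) = 2 + 0 = 2)
j(z, G) = 3 (j(z, G) = -3 + 2*3 = -3 + 6 = 3)
-3584/j(L(-1), -22) + 726/4285 = -3584/3 + 726/4285 = -15355262/12855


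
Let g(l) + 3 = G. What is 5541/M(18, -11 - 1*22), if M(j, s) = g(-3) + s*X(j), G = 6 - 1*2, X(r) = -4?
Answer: 5541/133 ≈ 41.662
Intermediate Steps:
G = 4 (G = 6 - 2 = 4)
g(l) = 1 (g(l) = -3 + 4 = 1)
M(j, s) = 1 - 4*s (M(j, s) = 1 + s*(-4) = 1 - 4*s)
5541/M(18, -11 - 1*22) = 5541/(1 - 4*(-11 - 1*22)) = 5541/(1 - 4*(-11 - 22)) = 5541/(1 - 4*(-33)) = 5541/(1 + 132) = 5541/133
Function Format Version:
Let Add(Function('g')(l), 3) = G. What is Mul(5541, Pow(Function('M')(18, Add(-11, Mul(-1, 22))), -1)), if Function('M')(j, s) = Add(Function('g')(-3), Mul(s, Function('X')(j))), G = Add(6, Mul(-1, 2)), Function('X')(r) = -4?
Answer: Rational(5541, 133) ≈ 41.662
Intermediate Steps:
G = 4 (G = Add(6, -2) = 4)
Function('g')(l) = 1 (Function('g')(l) = Add(-3, 4) = 1)
Function('M')(j, s) = Add(1, Mul(-4, s)) (Function('M')(j, s) = Add(1, Mul(s, -4)) = Add(1, Mul(-4, s)))
Mul(5541, Pow(Function('M')(18, Add(-11, Mul(-1, 22))), -1)) = Mul(5541, Pow(Add(1, Mul(-4, Add(-11, Mul(-1, 22)))), -1)) = Mul(5541, Pow(Add(1, Mul(-4, Add(-11, -22))), -1)) = Mul(5541, Pow(Add(1, Mul(-4, -33)), -1)) = Mul(5541, Pow(Add(1, 132), -1)) = Mul(5541, Pow(133, -1)) = Mul(5541, Rational(1, 133)) = Rational(5541, 133)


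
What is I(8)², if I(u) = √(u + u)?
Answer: 16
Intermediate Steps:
I(u) = √2*√u (I(u) = √(2*u) = √2*√u)
I(8)² = (√2*√8)² = (√2*(2*√2))² = 4² = 16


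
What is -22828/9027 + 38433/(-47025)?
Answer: -157824599/47166075 ≈ -3.3461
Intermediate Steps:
-22828/9027 + 38433/(-47025) = -22828*1/9027 + 38433*(-1/47025) = -22828/9027 - 12811/15675 = -157824599/47166075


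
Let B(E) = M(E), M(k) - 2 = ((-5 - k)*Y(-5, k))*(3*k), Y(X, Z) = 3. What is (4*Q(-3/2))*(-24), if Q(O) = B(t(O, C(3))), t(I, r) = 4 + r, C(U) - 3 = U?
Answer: 129408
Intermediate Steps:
C(U) = 3 + U
M(k) = 2 + 3*k*(-15 - 3*k) (M(k) = 2 + ((-5 - k)*3)*(3*k) = 2 + (-15 - 3*k)*(3*k) = 2 + 3*k*(-15 - 3*k))
B(E) = 2 - 45*E - 9*E²
Q(O) = -1348 (Q(O) = 2 - 45*(4 + (3 + 3)) - 9*(4 + (3 + 3))² = 2 - 45*(4 + 6) - 9*(4 + 6)² = 2 - 45*10 - 9*10² = 2 - 450 - 9*100 = 2 - 450 - 900 = -1348)
(4*Q(-3/2))*(-24) = (4*(-1348))*(-24) = -5392*(-24) = 129408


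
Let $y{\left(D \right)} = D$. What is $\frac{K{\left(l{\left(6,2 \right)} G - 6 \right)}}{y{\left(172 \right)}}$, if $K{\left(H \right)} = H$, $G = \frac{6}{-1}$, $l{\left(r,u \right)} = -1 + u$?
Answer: $- \frac{3}{43} \approx -0.069767$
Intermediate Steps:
$G = -6$ ($G = 6 \left(-1\right) = -6$)
$\frac{K{\left(l{\left(6,2 \right)} G - 6 \right)}}{y{\left(172 \right)}} = \frac{\left(-1 + 2\right) \left(-6\right) - 6}{172} = \left(1 \left(-6\right) - 6\right) \frac{1}{172} = \left(-6 - 6\right) \frac{1}{172} = \left(-12\right) \frac{1}{172} = - \frac{3}{43}$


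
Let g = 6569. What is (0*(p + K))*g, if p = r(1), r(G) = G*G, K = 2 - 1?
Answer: 0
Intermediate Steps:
K = 1
r(G) = G²
p = 1 (p = 1² = 1)
(0*(p + K))*g = (0*(1 + 1))*6569 = (0*2)*6569 = 0*6569 = 0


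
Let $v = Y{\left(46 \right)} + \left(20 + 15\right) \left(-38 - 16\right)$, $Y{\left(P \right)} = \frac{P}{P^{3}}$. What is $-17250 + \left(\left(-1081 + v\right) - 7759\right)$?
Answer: $- \frac{59205679}{2116} \approx -27980.0$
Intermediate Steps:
$Y{\left(P \right)} = \frac{1}{P^{2}}$ ($Y{\left(P \right)} = \frac{P}{P^{3}} = \frac{1}{P^{2}}$)
$v = - \frac{3999239}{2116}$ ($v = \frac{1}{2116} + \left(20 + 15\right) \left(-38 - 16\right) = \frac{1}{2116} + 35 \left(-54\right) = \frac{1}{2116} - 1890 = - \frac{3999239}{2116} \approx -1890.0$)
$-17250 + \left(\left(-1081 + v\right) - 7759\right) = -17250 - \frac{22704679}{2116} = - \frac{59205679}{2116}$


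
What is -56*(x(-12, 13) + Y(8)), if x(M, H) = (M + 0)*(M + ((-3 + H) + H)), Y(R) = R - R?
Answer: 7392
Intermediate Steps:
Y(R) = 0
x(M, H) = M*(-3 + M + 2*H) (x(M, H) = M*(M + (-3 + 2*H)) = M*(-3 + M + 2*H))
-56*(x(-12, 13) + Y(8)) = -56*(-12*(-3 - 12 + 2*13) + 0) = -56*(-12*(-3 - 12 + 26) + 0) = -56*(-12*11 + 0) = -56*(-132 + 0) = -56*(-132) = 7392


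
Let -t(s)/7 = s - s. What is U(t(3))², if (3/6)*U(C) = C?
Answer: 0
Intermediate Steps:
t(s) = 0 (t(s) = -7*(s - s) = -7*0 = 0)
U(C) = 2*C
U(t(3))² = (2*0)² = 0² = 0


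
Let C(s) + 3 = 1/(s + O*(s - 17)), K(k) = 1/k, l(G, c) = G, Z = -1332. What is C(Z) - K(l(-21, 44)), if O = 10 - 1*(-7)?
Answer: -1504451/509565 ≈ -2.9524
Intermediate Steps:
O = 17 (O = 10 + 7 = 17)
C(s) = -3 + 1/(-289 + 18*s) (C(s) = -3 + 1/(s + 17*(s - 17)) = -3 + 1/(s + 17*(-17 + s)) = -3 + 1/(s + (-289 + 17*s)) = -3 + 1/(-289 + 18*s))
C(Z) - K(l(-21, 44)) = 2*(434 - 27*(-1332))/(-289 + 18*(-1332)) - 1/(-21) = 2*(434 + 35964)/(-289 - 23976) - 1*(-1/21) = 2*36398/(-24265) + 1/21 = 2*(-1/24265)*36398 + 1/21 = -72796/24265 + 1/21 = -1504451/509565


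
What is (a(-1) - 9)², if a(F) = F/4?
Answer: 1369/16 ≈ 85.563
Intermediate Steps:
a(F) = F/4 (a(F) = F*(¼) = F/4)
(a(-1) - 9)² = ((¼)*(-1) - 9)² = (-¼ - 9)² = (-37/4)² = 1369/16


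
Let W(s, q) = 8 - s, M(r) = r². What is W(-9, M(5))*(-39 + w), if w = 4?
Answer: -595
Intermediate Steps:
W(-9, M(5))*(-39 + w) = (8 - 1*(-9))*(-39 + 4) = (8 + 9)*(-35) = 17*(-35) = -595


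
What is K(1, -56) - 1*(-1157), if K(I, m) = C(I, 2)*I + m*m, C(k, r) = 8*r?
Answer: 4309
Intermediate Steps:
K(I, m) = m**2 + 16*I (K(I, m) = (8*2)*I + m*m = 16*I + m**2 = m**2 + 16*I)
K(1, -56) - 1*(-1157) = ((-56)**2 + 16*1) - 1*(-1157) = (3136 + 16) + 1157 = 3152 + 1157 = 4309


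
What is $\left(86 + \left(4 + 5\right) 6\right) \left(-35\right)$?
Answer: $-4900$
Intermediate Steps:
$\left(86 + \left(4 + 5\right) 6\right) \left(-35\right) = \left(86 + 9 \cdot 6\right) \left(-35\right) = \left(86 + 54\right) \left(-35\right) = 140 \left(-35\right) = -4900$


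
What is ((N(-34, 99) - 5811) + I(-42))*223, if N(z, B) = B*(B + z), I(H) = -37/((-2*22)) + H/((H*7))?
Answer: 42926385/308 ≈ 1.3937e+5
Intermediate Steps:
I(H) = 303/308 (I(H) = -37/(-44) + H/((7*H)) = -37*(-1/44) + H*(1/(7*H)) = 37/44 + ⅐ = 303/308)
((N(-34, 99) - 5811) + I(-42))*223 = ((99*(99 - 34) - 5811) + 303/308)*223 = ((99*65 - 5811) + 303/308)*223 = ((6435 - 5811) + 303/308)*223 = (624 + 303/308)*223 = (192495/308)*223 = 42926385/308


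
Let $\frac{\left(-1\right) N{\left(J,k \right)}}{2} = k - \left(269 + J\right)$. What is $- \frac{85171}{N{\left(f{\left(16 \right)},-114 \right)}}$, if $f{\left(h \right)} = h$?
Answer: $- \frac{85171}{798} \approx -106.73$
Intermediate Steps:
$N{\left(J,k \right)} = 538 - 2 k + 2 J$ ($N{\left(J,k \right)} = - 2 \left(k - \left(269 + J\right)\right) = - 2 \left(-269 + k - J\right) = 538 - 2 k + 2 J$)
$- \frac{85171}{N{\left(f{\left(16 \right)},-114 \right)}} = - \frac{85171}{538 - -228 + 2 \cdot 16} = - \frac{85171}{538 + 228 + 32} = - \frac{85171}{798}$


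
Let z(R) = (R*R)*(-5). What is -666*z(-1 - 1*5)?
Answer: 119880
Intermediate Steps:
z(R) = -5*R**2 (z(R) = R**2*(-5) = -5*R**2)
-666*z(-1 - 1*5) = -(-3330)*(-1 - 1*5)**2 = -(-3330)*(-1 - 5)**2 = -(-3330)*(-6)**2 = -(-3330)*36 = -666*(-180) = 119880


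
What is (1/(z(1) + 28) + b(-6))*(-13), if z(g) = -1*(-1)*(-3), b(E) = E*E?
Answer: -11713/25 ≈ -468.52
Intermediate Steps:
b(E) = E²
z(g) = -3 (z(g) = 1*(-3) = -3)
(1/(z(1) + 28) + b(-6))*(-13) = (1/(-3 + 28) + (-6)²)*(-13) = (1/25 + 36)*(-13) = (901/25)*(-13) = -11713/25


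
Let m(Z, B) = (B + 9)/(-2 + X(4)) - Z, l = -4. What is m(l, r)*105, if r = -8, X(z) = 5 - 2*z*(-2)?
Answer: 8085/19 ≈ 425.53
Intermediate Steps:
X(z) = 5 + 4*z
m(Z, B) = 9/19 - Z + B/19 (m(Z, B) = (B + 9)/(-2 + (5 + 4*4)) - Z = (9 + B)/(-2 + (5 + 16)) - Z = (9 + B)/(-2 + 21) - Z = (9 + B)/19 - Z = (9 + B)*(1/19) - Z = (9/19 + B/19) - Z = 9/19 - Z + B/19)
m(l, r)*105 = (9/19 - 1*(-4) + (1/19)*(-8))*105 = (9/19 + 4 - 8/19)*105 = (77/19)*105 = 8085/19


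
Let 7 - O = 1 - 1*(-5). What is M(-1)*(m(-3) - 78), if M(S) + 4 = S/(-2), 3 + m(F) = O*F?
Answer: 294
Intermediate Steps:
O = 1 (O = 7 - (1 - 1*(-5)) = 7 - (1 + 5) = 7 - 1*6 = 7 - 6 = 1)
m(F) = -3 + F (m(F) = -3 + 1*F = -3 + F)
M(S) = -4 - S/2 (M(S) = -4 + S/(-2) = -4 + S*(-½) = -4 - S/2)
M(-1)*(m(-3) - 78) = (-4 - ½*(-1))*((-3 - 3) - 78) = (-4 + ½)*(-6 - 78) = -7/2*(-84) = 294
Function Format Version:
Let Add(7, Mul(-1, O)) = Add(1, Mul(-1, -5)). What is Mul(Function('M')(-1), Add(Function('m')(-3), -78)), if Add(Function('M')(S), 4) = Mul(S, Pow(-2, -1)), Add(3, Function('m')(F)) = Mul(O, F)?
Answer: 294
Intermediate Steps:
O = 1 (O = Add(7, Mul(-1, Add(1, Mul(-1, -5)))) = Add(7, Mul(-1, Add(1, 5))) = Add(7, Mul(-1, 6)) = Add(7, -6) = 1)
Function('m')(F) = Add(-3, F) (Function('m')(F) = Add(-3, Mul(1, F)) = Add(-3, F))
Function('M')(S) = Add(-4, Mul(Rational(-1, 2), S)) (Function('M')(S) = Add(-4, Mul(S, Pow(-2, -1))) = Add(-4, Mul(S, Rational(-1, 2))) = Add(-4, Mul(Rational(-1, 2), S)))
Mul(Function('M')(-1), Add(Function('m')(-3), -78)) = Mul(Add(-4, Mul(Rational(-1, 2), -1)), Add(Add(-3, -3), -78)) = Mul(Add(-4, Rational(1, 2)), Add(-6, -78)) = Mul(Rational(-7, 2), -84) = 294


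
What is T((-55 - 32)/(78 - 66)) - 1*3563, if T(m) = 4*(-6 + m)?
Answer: -3616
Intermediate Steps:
T(m) = -24 + 4*m
T((-55 - 32)/(78 - 66)) - 1*3563 = (-24 + 4*((-55 - 32)/(78 - 66))) - 1*3563 = (-24 + 4*(-87/12)) - 3563 = (-24 + 4*(-87*1/12)) - 3563 = (-24 + 4*(-29/4)) - 3563 = (-24 - 29) - 3563 = -53 - 3563 = -3616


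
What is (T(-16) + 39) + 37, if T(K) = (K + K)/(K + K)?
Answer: 77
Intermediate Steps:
T(K) = 1 (T(K) = (2*K)/((2*K)) = (2*K)*(1/(2*K)) = 1)
(T(-16) + 39) + 37 = (1 + 39) + 37 = 40 + 37 = 77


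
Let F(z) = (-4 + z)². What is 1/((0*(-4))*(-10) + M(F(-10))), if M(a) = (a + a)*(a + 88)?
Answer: 1/111328 ≈ 8.9825e-6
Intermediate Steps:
M(a) = 2*a*(88 + a) (M(a) = (2*a)*(88 + a) = 2*a*(88 + a))
1/((0*(-4))*(-10) + M(F(-10))) = 1/((0*(-4))*(-10) + 2*(-4 - 10)²*(88 + (-4 - 10)²)) = 1/(0*(-10) + 2*(-14)²*(88 + (-14)²)) = 1/(0 + 2*196*(88 + 196)) = 1/(0 + 2*196*284) = 1/(0 + 111328) = 1/111328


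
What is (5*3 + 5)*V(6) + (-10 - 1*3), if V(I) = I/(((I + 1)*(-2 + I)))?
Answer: -61/7 ≈ -8.7143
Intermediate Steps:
V(I) = I/((1 + I)*(-2 + I)) (V(I) = I/(((1 + I)*(-2 + I))) = I*(1/((1 + I)*(-2 + I))) = I/((1 + I)*(-2 + I)))
(5*3 + 5)*V(6) + (-10 - 1*3) = (5*3 + 5)*(6/(-2 + 6² - 1*6)) + (-10 - 1*3) = (15 + 5)*(6/(-2 + 36 - 6)) + (-10 - 3) = 20*(6/28) - 13 = 20*(6*(1/28)) - 13 = 20*(3/14) - 13 = 30/7 - 13 = -61/7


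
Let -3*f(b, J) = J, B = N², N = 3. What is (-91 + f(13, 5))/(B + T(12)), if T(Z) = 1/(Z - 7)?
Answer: -695/69 ≈ -10.072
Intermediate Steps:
B = 9 (B = 3² = 9)
T(Z) = 1/(-7 + Z)
f(b, J) = -J/3
(-91 + f(13, 5))/(B + T(12)) = (-91 - ⅓*5)/(9 + 1/(-7 + 12)) = (-91 - 5/3)/(9 + 1/5) = -278/(3*(9 + ⅕)) = -278/(3*46/5) = -278/3*5/46 = -695/69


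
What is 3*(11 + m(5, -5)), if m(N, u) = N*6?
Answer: 123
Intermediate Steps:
m(N, u) = 6*N
3*(11 + m(5, -5)) = 3*(11 + 6*5) = 3*(11 + 30) = 3*41 = 123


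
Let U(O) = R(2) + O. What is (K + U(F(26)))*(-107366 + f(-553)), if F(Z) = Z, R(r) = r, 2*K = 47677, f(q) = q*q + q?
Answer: 4722941685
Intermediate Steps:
f(q) = q + q² (f(q) = q² + q = q + q²)
K = 47677/2 (K = (½)*47677 = 47677/2 ≈ 23839.)
U(O) = 2 + O
(K + U(F(26)))*(-107366 + f(-553)) = (47677/2 + (2 + 26))*(-107366 - 553*(1 - 553)) = (47677/2 + 28)*(-107366 - 553*(-552)) = 47733*(-107366 + 305256)/2 = (47733/2)*197890 = 4722941685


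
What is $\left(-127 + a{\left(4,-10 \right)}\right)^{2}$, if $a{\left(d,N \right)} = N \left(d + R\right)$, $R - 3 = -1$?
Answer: $34969$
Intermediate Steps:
$R = 2$ ($R = 3 - 1 = 2$)
$a{\left(d,N \right)} = N \left(2 + d\right)$ ($a{\left(d,N \right)} = N \left(d + 2\right) = N \left(2 + d\right)$)
$\left(-127 + a{\left(4,-10 \right)}\right)^{2} = \left(-127 - 10 \left(2 + 4\right)\right)^{2} = \left(-127 - 60\right)^{2} = \left(-187\right)^{2} = 34969$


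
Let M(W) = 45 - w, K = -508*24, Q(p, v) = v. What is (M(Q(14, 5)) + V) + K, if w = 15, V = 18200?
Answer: 6038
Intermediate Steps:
K = -12192
M(W) = 30 (M(W) = 45 - 1*15 = 45 - 15 = 30)
(M(Q(14, 5)) + V) + K = (30 + 18200) - 12192 = 18230 - 12192 = 6038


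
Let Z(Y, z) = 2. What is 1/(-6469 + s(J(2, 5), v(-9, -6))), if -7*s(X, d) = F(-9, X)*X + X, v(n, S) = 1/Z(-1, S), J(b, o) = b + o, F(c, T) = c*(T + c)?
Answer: -1/6488 ≈ -0.00015413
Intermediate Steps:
v(n, S) = ½ (v(n, S) = 1/2 = ½)
s(X, d) = -X/7 - X*(81 - 9*X)/7 (s(X, d) = -((-9*(X - 9))*X + X)/7 = -((-9*(-9 + X))*X + X)/7 = -((81 - 9*X)*X + X)/7 = -(X*(81 - 9*X) + X)/7 = -(X + X*(81 - 9*X))/7 = -X/7 - X*(81 - 9*X)/7)
1/(-6469 + s(J(2, 5), v(-9, -6))) = 1/(-6469 + (2 + 5)*(-82 + 9*(2 + 5))/7) = 1/(-6469 + (⅐)*7*(-82 + 9*7)) = 1/(-6469 + (⅐)*7*(-82 + 63)) = 1/(-6469 + (⅐)*7*(-19)) = 1/(-6469 - 19) = 1/(-6488) = -1/6488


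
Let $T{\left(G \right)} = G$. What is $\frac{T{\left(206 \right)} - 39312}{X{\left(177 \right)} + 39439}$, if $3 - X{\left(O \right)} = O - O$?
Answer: $- \frac{19553}{19721} \approx -0.99148$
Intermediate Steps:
$X{\left(O \right)} = 3$ ($X{\left(O \right)} = 3 - \left(O - O\right) = 3 - 0 = 3 + 0 = 3$)
$\frac{T{\left(206 \right)} - 39312}{X{\left(177 \right)} + 39439} = \frac{206 - 39312}{3 + 39439} = - \frac{39106}{39442} = \left(-39106\right) \frac{1}{39442} = - \frac{19553}{19721}$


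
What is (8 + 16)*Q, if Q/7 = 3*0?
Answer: 0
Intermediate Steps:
Q = 0 (Q = 7*(3*0) = 7*0 = 0)
(8 + 16)*Q = (8 + 16)*0 = 24*0 = 0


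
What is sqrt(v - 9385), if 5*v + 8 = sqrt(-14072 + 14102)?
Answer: sqrt(-234665 + 5*sqrt(30))/5 ≈ 96.879*I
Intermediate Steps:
v = -8/5 + sqrt(30)/5 (v = -8/5 + sqrt(-14072 + 14102)/5 = -8/5 + sqrt(30)/5 ≈ -0.50455)
sqrt(v - 9385) = sqrt((-8/5 + sqrt(30)/5) - 9385) = sqrt(-46933/5 + sqrt(30)/5)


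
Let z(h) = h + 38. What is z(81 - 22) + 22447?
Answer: 22544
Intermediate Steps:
z(h) = 38 + h
z(81 - 22) + 22447 = (38 + (81 - 22)) + 22447 = (38 + 59) + 22447 = 97 + 22447 = 22544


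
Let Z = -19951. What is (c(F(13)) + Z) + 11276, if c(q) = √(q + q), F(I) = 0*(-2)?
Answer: -8675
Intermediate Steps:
F(I) = 0
c(q) = √2*√q (c(q) = √(2*q) = √2*√q)
(c(F(13)) + Z) + 11276 = (√2*√0 - 19951) + 11276 = (√2*0 - 19951) + 11276 = (0 - 19951) + 11276 = -19951 + 11276 = -8675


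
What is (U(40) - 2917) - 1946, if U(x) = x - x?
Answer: -4863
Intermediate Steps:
U(x) = 0
(U(40) - 2917) - 1946 = (0 - 2917) - 1946 = -2917 - 1946 = -4863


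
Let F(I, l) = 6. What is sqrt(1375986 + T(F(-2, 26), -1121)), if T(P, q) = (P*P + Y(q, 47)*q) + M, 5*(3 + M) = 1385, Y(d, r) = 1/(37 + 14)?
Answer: 5*sqrt(143187549)/51 ≈ 1173.1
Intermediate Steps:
Y(d, r) = 1/51
M = 274 (M = -3 + (1/5)*1385 = -3 + 277 = 274)
T(P, q) = 274 + P**2 + q/51 (T(P, q) = (P*P + q/51) + 274 = (P**2 + q/51) + 274 = 274 + P**2 + q/51)
sqrt(1375986 + T(F(-2, 26), -1121)) = sqrt(1375986 + (274 + 6**2 + (1/51)*(-1121))) = sqrt(1375986 + (274 + 36 - 1121/51)) = sqrt(1375986 + 14689/51) = sqrt(70189975/51) = 5*sqrt(143187549)/51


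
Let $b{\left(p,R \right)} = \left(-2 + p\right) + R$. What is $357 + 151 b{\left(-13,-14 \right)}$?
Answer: $-4022$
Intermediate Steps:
$b{\left(p,R \right)} = -2 + R + p$
$357 + 151 b{\left(-13,-14 \right)} = 357 + 151 \left(-2 - 14 - 13\right) = 357 + 151 \left(-29\right) = 357 - 4379 = -4022$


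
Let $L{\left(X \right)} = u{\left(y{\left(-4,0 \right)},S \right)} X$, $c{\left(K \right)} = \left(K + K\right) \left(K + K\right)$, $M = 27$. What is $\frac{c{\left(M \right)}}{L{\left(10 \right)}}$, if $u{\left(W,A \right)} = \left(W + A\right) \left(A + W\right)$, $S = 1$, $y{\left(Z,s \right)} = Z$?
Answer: $\frac{162}{5} \approx 32.4$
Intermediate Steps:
$c{\left(K \right)} = 4 K^{2}$ ($c{\left(K \right)} = 2 K 2 K = 4 K^{2}$)
$u{\left(W,A \right)} = \left(A + W\right)^{2}$ ($u{\left(W,A \right)} = \left(A + W\right) \left(A + W\right) = \left(A + W\right)^{2}$)
$L{\left(X \right)} = 9 X$ ($L{\left(X \right)} = \left(1 - 4\right)^{2} X = \left(-3\right)^{2} X = 9 X$)
$\frac{c{\left(M \right)}}{L{\left(10 \right)}} = \frac{4 \cdot 27^{2}}{9 \cdot 10} = \frac{4 \cdot 729}{90} = 2916 \cdot \frac{1}{90} = \frac{162}{5}$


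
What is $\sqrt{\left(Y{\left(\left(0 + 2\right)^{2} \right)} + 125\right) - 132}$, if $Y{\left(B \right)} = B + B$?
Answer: $1$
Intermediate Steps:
$Y{\left(B \right)} = 2 B$
$\sqrt{\left(Y{\left(\left(0 + 2\right)^{2} \right)} + 125\right) - 132} = \sqrt{\left(2 \left(0 + 2\right)^{2} + 125\right) - 132} = \sqrt{\left(2 \cdot 2^{2} + 125\right) - 132} = \sqrt{\left(2 \cdot 4 + 125\right) - 132} = \sqrt{\left(8 + 125\right) - 132} = \sqrt{133 - 132} = \sqrt{1} = 1$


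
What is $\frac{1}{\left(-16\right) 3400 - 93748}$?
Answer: $- \frac{1}{148148} \approx -6.75 \cdot 10^{-6}$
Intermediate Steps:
$\frac{1}{\left(-16\right) 3400 - 93748} = \frac{1}{-54400 - 93748} = \frac{1}{-148148} = - \frac{1}{148148}$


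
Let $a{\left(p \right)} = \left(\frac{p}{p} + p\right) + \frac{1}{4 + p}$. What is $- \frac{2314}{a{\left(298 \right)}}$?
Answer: $- \frac{698828}{90299} \approx -7.739$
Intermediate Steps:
$a{\left(p \right)} = 1 + p + \frac{1}{4 + p}$ ($a{\left(p \right)} = \left(1 + p\right) + \frac{1}{4 + p} = 1 + p + \frac{1}{4 + p}$)
$- \frac{2314}{a{\left(298 \right)}} = - \frac{2314}{\frac{1}{4 + 298} \left(5 + 298^{2} + 5 \cdot 298\right)} = - \frac{2314}{\frac{1}{302} \left(5 + 88804 + 1490\right)} = - \frac{2314}{\frac{1}{302} \cdot 90299} = - \frac{2314}{\frac{90299}{302}} = \left(-2314\right) \frac{302}{90299} = - \frac{698828}{90299}$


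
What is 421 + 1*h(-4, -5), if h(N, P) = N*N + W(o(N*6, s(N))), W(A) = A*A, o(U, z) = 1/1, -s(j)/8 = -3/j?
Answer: 438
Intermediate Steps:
s(j) = 24/j (s(j) = -(-24)/j = 24/j)
o(U, z) = 1
W(A) = A²
h(N, P) = 1 + N² (h(N, P) = N*N + 1² = N² + 1 = 1 + N²)
421 + 1*h(-4, -5) = 421 + 1*(1 + (-4)²) = 421 + 1*(1 + 16) = 421 + 1*17 = 421 + 17 = 438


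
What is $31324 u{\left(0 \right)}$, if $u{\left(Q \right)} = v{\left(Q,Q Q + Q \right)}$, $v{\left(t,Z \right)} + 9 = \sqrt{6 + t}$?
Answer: $-281916 + 31324 \sqrt{6} \approx -2.0519 \cdot 10^{5}$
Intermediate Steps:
$v{\left(t,Z \right)} = -9 + \sqrt{6 + t}$
$u{\left(Q \right)} = -9 + \sqrt{6 + Q}$
$31324 u{\left(0 \right)} = 31324 \left(-9 + \sqrt{6 + 0}\right) = 31324 \left(-9 + \sqrt{6}\right) = -281916 + 31324 \sqrt{6}$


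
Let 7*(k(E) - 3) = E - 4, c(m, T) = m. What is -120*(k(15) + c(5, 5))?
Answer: -8040/7 ≈ -1148.6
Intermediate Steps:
k(E) = 17/7 + E/7 (k(E) = 3 + (E - 4)/7 = 3 + (-4 + E)/7 = 3 + (-4/7 + E/7) = 17/7 + E/7)
-120*(k(15) + c(5, 5)) = -120*((17/7 + (⅐)*15) + 5) = -120*((17/7 + 15/7) + 5) = -120*(32/7 + 5) = -120*67/7 = -8040/7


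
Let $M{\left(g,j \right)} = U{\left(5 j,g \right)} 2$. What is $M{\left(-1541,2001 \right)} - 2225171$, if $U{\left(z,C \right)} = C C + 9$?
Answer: $2524209$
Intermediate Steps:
$U{\left(z,C \right)} = 9 + C^{2}$ ($U{\left(z,C \right)} = C^{2} + 9 = 9 + C^{2}$)
$M{\left(g,j \right)} = 18 + 2 g^{2}$ ($M{\left(g,j \right)} = \left(9 + g^{2}\right) 2 = 18 + 2 g^{2}$)
$M{\left(-1541,2001 \right)} - 2225171 = \left(18 + 2 \left(-1541\right)^{2}\right) - 2225171 = \left(18 + 2 \cdot 2374681\right) - 2225171 = \left(18 + 4749362\right) - 2225171 = 4749380 - 2225171 = 2524209$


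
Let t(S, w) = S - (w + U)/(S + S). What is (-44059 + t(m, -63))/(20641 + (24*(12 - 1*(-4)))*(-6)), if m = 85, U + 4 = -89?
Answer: -339792/141695 ≈ -2.3981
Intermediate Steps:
U = -93 (U = -4 - 89 = -93)
t(S, w) = S - (-93 + w)/(2*S) (t(S, w) = S - (w - 93)/(S + S) = S - (-93 + w)/(2*S))
(-44059 + t(m, -63))/(20641 + (24*(12 - 1*(-4)))*(-6)) = (-44059 + (½)*(93 - 1*(-63) + 2*85²)/85)/(20641 + (24*(12 - 1*(-4)))*(-6)) = (-44059 + (½)*(1/85)*(93 + 63 + 2*7225))/(20641 + (24*(12 + 4))*(-6)) = (-44059 + (½)*(1/85)*(93 + 63 + 14450))/(20641 + (24*16)*(-6)) = (-44059 + (½)*(1/85)*14606)/(20641 + 384*(-6)) = (-44059 + 7303/85)/(20641 - 2304) = -3737712/85/18337 = -3737712/85*1/18337 = -339792/141695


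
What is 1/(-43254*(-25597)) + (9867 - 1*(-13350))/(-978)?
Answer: -2142102261289/90234569997 ≈ -23.739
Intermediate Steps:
1/(-43254*(-25597)) + (9867 - 1*(-13350))/(-978) = -1/43254*(-1/25597) + (9867 + 13350)*(-1/978) = 1/1107172638 + 23217*(-1/978) = 1/1107172638 - 7739/326 = -2142102261289/90234569997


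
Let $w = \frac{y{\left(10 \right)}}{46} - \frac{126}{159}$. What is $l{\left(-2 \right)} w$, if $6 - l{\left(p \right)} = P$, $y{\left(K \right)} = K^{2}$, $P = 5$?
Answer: $\frac{1684}{1219} \approx 1.3815$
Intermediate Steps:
$w = \frac{1684}{1219}$ ($w = \frac{10^{2}}{46} - \frac{126}{159} = 100 \cdot \frac{1}{46} - \frac{42}{53} = \frac{50}{23} - \frac{42}{53} = \frac{1684}{1219} \approx 1.3815$)
$l{\left(p \right)} = 1$ ($l{\left(p \right)} = 6 - 5 = 1$)
$l{\left(-2 \right)} w = 1 \cdot \frac{1684}{1219} = \frac{1684}{1219}$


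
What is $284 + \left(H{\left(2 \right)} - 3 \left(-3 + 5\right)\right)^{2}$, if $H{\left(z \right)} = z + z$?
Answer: $288$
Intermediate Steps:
$H{\left(z \right)} = 2 z$
$284 + \left(H{\left(2 \right)} - 3 \left(-3 + 5\right)\right)^{2} = 284 + \left(2 \cdot 2 - 3 \left(-3 + 5\right)\right)^{2} = 284 + \left(4 - 6\right)^{2} = 284 + \left(-2\right)^{2} = 284 + 4 = 288$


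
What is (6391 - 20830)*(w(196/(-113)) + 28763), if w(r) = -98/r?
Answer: -832249521/2 ≈ -4.1612e+8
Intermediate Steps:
(6391 - 20830)*(w(196/(-113)) + 28763) = (6391 - 20830)*(-98/(196/(-113)) + 28763) = -14439*(-98/(196*(-1/113)) + 28763) = -14439*(-98/(-196/113) + 28763) = -14439*(-98*(-113/196) + 28763) = -14439*(113/2 + 28763) = -14439*57639/2 = -832249521/2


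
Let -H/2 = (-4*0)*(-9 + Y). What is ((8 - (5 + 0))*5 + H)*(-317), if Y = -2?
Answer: -4755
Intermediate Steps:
H = 0 (H = -2*(-4*0)*(-9 - 2) = -0*(-11) = -2*0 = 0)
((8 - (5 + 0))*5 + H)*(-317) = ((8 - (5 + 0))*5 + 0)*(-317) = ((8 - 1*5)*5 + 0)*(-317) = ((8 - 5)*5 + 0)*(-317) = (3*5 + 0)*(-317) = (15 + 0)*(-317) = 15*(-317) = -4755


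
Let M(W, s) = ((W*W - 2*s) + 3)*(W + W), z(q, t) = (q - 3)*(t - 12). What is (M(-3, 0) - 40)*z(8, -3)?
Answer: 8400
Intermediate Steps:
z(q, t) = (-12 + t)*(-3 + q) (z(q, t) = (-3 + q)*(-12 + t) = (-12 + t)*(-3 + q))
M(W, s) = 2*W*(3 + W² - 2*s) (M(W, s) = ((W² - 2*s) + 3)*(2*W) = (3 + W² - 2*s)*(2*W) = 2*W*(3 + W² - 2*s))
(M(-3, 0) - 40)*z(8, -3) = (2*(-3)*(3 + (-3)² - 2*0) - 40)*(36 - 12*8 - 3*(-3) + 8*(-3)) = (2*(-3)*(3 + 9 + 0) - 40)*(36 - 96 + 9 - 24) = (2*(-3)*12 - 40)*(-75) = (-72 - 40)*(-75) = -112*(-75) = 8400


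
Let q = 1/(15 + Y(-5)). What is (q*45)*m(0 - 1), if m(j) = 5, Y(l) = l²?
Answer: 45/8 ≈ 5.6250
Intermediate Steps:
q = 1/40 (q = 1/(15 + (-5)²) = 1/(15 + 25) = 1/40 ≈ 0.025000)
(q*45)*m(0 - 1) = ((1/40)*45)*5 = (9/8)*5 = 45/8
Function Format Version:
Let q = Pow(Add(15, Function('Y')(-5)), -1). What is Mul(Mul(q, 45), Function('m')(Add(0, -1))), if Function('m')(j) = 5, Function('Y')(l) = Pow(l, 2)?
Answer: Rational(45, 8) ≈ 5.6250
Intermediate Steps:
q = Rational(1, 40) (q = Pow(Add(15, Pow(-5, 2)), -1) = Pow(Add(15, 25), -1) = Pow(40, -1) = Rational(1, 40) ≈ 0.025000)
Mul(Mul(q, 45), Function('m')(Add(0, -1))) = Mul(Mul(Rational(1, 40), 45), 5) = Mul(Rational(9, 8), 5) = Rational(45, 8)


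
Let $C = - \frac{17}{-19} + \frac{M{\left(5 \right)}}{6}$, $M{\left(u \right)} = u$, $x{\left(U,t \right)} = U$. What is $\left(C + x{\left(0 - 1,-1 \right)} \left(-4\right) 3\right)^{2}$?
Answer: $\frac{2449225}{12996} \approx 188.46$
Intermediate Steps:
$C = \frac{197}{114}$ ($C = - \frac{17}{-19} + \frac{5}{6} = \left(-17\right) \left(- \frac{1}{19}\right) + 5 \cdot \frac{1}{6} = \frac{17}{19} + \frac{5}{6} = \frac{197}{114} \approx 1.7281$)
$\left(C + x{\left(0 - 1,-1 \right)} \left(-4\right) 3\right)^{2} = \left(\frac{197}{114} + \left(0 - 1\right) \left(-4\right) 3\right)^{2} = \left(\frac{197}{114} + \left(-1\right) \left(-4\right) 3\right)^{2} = \left(\frac{197}{114} + 4 \cdot 3\right)^{2} = \left(\frac{197}{114} + 12\right)^{2} = \left(\frac{1565}{114}\right)^{2} = \frac{2449225}{12996}$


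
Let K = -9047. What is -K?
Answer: 9047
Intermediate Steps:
-K = -1*(-9047) = 9047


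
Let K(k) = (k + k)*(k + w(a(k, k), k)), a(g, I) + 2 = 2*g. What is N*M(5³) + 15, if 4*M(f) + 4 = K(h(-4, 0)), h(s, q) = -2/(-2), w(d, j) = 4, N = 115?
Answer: 375/2 ≈ 187.50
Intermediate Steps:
a(g, I) = -2 + 2*g
h(s, q) = 1 (h(s, q) = -2*(-½) = 1)
K(k) = 2*k*(4 + k) (K(k) = (k + k)*(k + 4) = (2*k)*(4 + k) = 2*k*(4 + k))
M(f) = 3/2 (M(f) = -1 + (2*1*(4 + 1))/4 = -1 + (2*1*5)/4 = -1 + (¼)*10 = -1 + 5/2 = 3/2)
N*M(5³) + 15 = 115*(3/2) + 15 = 345/2 + 15 = 375/2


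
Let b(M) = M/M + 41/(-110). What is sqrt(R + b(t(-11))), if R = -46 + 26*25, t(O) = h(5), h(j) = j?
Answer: sqrt(7315990)/110 ≈ 24.589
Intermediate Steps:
t(O) = 5
b(M) = 69/110 (b(M) = 1 + 41*(-1/110) = 1 - 41/110 = 69/110)
R = 604 (R = -46 + 650 = 604)
sqrt(R + b(t(-11))) = sqrt(604 + 69/110) = sqrt(66509/110) = sqrt(7315990)/110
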